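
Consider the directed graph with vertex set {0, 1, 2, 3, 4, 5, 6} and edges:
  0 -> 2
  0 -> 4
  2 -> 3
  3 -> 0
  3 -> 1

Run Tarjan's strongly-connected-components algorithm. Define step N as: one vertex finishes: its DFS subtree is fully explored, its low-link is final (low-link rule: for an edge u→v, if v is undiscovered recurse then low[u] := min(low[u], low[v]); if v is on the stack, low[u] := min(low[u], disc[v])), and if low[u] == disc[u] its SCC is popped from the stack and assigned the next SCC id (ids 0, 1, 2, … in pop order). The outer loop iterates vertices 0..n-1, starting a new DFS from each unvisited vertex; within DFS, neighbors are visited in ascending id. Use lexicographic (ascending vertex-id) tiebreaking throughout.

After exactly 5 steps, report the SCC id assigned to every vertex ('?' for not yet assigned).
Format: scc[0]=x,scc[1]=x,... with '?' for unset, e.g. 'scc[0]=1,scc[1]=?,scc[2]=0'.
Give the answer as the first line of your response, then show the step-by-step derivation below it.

scc[0]=2,scc[1]=0,scc[2]=2,scc[3]=2,scc[4]=1,scc[5]=?,scc[6]=?

step 1: low=(low[0]=0,low[1]=3,low[2]=1,low[3]=0,low[4]=?,low[5]=?,low[6]=?); scc=(scc[0]=?,scc[1]=0,scc[2]=?,scc[3]=?,scc[4]=?,scc[5]=?,scc[6]=?)
step 2: low=(low[0]=0,low[1]=3,low[2]=1,low[3]=0,low[4]=?,low[5]=?,low[6]=?); scc=(scc[0]=?,scc[1]=0,scc[2]=?,scc[3]=?,scc[4]=?,scc[5]=?,scc[6]=?)
step 3: low=(low[0]=0,low[1]=3,low[2]=0,low[3]=0,low[4]=?,low[5]=?,low[6]=?); scc=(scc[0]=?,scc[1]=0,scc[2]=?,scc[3]=?,scc[4]=?,scc[5]=?,scc[6]=?)
step 4: low=(low[0]=0,low[1]=3,low[2]=0,low[3]=0,low[4]=4,low[5]=?,low[6]=?); scc=(scc[0]=?,scc[1]=0,scc[2]=?,scc[3]=?,scc[4]=1,scc[5]=?,scc[6]=?)
step 5: low=(low[0]=0,low[1]=3,low[2]=0,low[3]=0,low[4]=4,low[5]=?,low[6]=?); scc=(scc[0]=2,scc[1]=0,scc[2]=2,scc[3]=2,scc[4]=1,scc[5]=?,scc[6]=?)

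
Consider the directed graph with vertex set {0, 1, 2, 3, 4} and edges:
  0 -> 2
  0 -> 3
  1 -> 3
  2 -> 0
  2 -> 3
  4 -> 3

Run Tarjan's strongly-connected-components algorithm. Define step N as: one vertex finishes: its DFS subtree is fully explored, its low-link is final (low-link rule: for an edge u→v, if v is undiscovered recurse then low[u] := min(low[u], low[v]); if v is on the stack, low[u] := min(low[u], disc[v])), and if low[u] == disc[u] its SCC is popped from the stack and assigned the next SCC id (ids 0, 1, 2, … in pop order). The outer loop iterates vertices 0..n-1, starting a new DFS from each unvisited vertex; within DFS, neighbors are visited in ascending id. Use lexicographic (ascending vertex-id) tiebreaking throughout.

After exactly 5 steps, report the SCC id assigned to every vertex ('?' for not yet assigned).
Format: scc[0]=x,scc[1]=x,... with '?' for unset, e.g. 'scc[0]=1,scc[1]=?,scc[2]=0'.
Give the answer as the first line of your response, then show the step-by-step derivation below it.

scc[0]=1,scc[1]=2,scc[2]=1,scc[3]=0,scc[4]=3

step 1: low=(low[0]=0,low[1]=?,low[2]=0,low[3]=2,low[4]=?); scc=(scc[0]=?,scc[1]=?,scc[2]=?,scc[3]=0,scc[4]=?)
step 2: low=(low[0]=0,low[1]=?,low[2]=0,low[3]=2,low[4]=?); scc=(scc[0]=?,scc[1]=?,scc[2]=?,scc[3]=0,scc[4]=?)
step 3: low=(low[0]=0,low[1]=?,low[2]=0,low[3]=2,low[4]=?); scc=(scc[0]=1,scc[1]=?,scc[2]=1,scc[3]=0,scc[4]=?)
step 4: low=(low[0]=0,low[1]=3,low[2]=0,low[3]=2,low[4]=?); scc=(scc[0]=1,scc[1]=2,scc[2]=1,scc[3]=0,scc[4]=?)
step 5: low=(low[0]=0,low[1]=3,low[2]=0,low[3]=2,low[4]=4); scc=(scc[0]=1,scc[1]=2,scc[2]=1,scc[3]=0,scc[4]=3)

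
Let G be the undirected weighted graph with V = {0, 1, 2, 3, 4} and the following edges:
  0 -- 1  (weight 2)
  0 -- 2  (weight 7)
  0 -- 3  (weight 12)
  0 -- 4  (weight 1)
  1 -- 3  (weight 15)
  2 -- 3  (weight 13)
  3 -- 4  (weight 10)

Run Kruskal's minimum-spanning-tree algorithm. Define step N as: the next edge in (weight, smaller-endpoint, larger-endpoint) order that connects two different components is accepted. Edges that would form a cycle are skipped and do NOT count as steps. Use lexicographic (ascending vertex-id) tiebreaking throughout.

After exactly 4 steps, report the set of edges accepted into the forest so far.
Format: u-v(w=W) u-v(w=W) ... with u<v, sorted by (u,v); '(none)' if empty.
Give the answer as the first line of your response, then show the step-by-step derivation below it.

0-1(w=2) 0-2(w=7) 0-4(w=1) 3-4(w=10)

step 1: add edge 0-4 (w=1); MST = {0-4(w=1)}
step 2: add edge 0-1 (w=2); MST = {0-1(w=2) 0-4(w=1)}
step 3: add edge 0-2 (w=7); MST = {0-1(w=2) 0-2(w=7) 0-4(w=1)}
step 4: add edge 3-4 (w=10); MST = {0-1(w=2) 0-2(w=7) 0-4(w=1) 3-4(w=10)}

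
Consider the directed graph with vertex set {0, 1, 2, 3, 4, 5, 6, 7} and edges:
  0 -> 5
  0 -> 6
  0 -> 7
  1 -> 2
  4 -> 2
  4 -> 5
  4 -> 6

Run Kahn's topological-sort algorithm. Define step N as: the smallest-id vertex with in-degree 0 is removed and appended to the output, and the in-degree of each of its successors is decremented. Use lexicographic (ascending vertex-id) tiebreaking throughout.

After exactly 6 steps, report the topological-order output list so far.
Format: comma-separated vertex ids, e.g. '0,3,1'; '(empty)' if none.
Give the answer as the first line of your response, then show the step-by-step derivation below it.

0,1,3,4,2,5

step 1: output 0; order=[0]; indeg=(0,0,2,0,0,1,1,0)
step 2: output 1; order=[0,1]; indeg=(0,0,1,0,0,1,1,0)
step 3: output 3; order=[0,1,3]; indeg=(0,0,1,0,0,1,1,0)
step 4: output 4; order=[0,1,3,4]; indeg=(0,0,0,0,0,0,0,0)
step 5: output 2; order=[0,1,3,4,2]; indeg=(0,0,0,0,0,0,0,0)
step 6: output 5; order=[0,1,3,4,2,5]; indeg=(0,0,0,0,0,0,0,0)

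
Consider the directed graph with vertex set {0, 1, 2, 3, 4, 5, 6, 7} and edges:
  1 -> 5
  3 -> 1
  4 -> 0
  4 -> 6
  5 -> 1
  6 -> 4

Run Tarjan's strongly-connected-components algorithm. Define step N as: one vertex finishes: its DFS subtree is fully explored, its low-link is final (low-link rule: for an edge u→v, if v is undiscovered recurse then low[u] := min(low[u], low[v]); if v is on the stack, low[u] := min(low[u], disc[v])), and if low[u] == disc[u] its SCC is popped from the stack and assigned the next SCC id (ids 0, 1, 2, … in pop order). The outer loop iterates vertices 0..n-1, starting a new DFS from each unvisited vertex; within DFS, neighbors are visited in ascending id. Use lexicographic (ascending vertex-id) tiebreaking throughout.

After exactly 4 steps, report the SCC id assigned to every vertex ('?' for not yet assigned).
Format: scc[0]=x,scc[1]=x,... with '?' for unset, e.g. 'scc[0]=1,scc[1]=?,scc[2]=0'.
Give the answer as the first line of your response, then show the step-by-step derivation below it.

scc[0]=0,scc[1]=1,scc[2]=2,scc[3]=?,scc[4]=?,scc[5]=1,scc[6]=?,scc[7]=?

step 1: low=(low[0]=0,low[1]=?,low[2]=?,low[3]=?,low[4]=?,low[5]=?,low[6]=?,low[7]=?); scc=(scc[0]=0,scc[1]=?,scc[2]=?,scc[3]=?,scc[4]=?,scc[5]=?,scc[6]=?,scc[7]=?)
step 2: low=(low[0]=0,low[1]=1,low[2]=?,low[3]=?,low[4]=?,low[5]=1,low[6]=?,low[7]=?); scc=(scc[0]=0,scc[1]=?,scc[2]=?,scc[3]=?,scc[4]=?,scc[5]=?,scc[6]=?,scc[7]=?)
step 3: low=(low[0]=0,low[1]=1,low[2]=?,low[3]=?,low[4]=?,low[5]=1,low[6]=?,low[7]=?); scc=(scc[0]=0,scc[1]=1,scc[2]=?,scc[3]=?,scc[4]=?,scc[5]=1,scc[6]=?,scc[7]=?)
step 4: low=(low[0]=0,low[1]=1,low[2]=3,low[3]=?,low[4]=?,low[5]=1,low[6]=?,low[7]=?); scc=(scc[0]=0,scc[1]=1,scc[2]=2,scc[3]=?,scc[4]=?,scc[5]=1,scc[6]=?,scc[7]=?)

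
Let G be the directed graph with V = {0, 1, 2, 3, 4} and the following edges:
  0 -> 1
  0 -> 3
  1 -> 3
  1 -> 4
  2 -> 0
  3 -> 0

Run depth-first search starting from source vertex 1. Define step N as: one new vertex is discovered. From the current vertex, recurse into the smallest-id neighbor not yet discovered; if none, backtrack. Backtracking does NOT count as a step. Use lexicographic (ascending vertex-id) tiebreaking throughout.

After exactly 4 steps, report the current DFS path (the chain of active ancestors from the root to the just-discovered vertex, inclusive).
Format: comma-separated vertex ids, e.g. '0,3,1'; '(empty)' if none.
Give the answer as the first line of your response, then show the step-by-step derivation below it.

1,4

step 1: discover 1; path=1; order=1
step 2: discover 3; path=1>3; order=1,3
step 3: discover 0; path=1>3>0; order=1,3,0
step 4: discover 4; path=1>4; order=1,3,0,4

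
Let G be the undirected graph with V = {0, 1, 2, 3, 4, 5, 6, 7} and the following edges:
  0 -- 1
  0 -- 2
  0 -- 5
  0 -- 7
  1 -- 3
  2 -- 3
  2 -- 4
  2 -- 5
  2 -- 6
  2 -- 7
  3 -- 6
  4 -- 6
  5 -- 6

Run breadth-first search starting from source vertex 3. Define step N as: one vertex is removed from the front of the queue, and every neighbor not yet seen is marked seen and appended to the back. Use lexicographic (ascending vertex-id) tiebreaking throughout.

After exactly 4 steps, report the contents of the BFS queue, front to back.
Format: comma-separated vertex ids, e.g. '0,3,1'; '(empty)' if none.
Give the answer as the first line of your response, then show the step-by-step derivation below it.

0,4,5,7

step 1: dequeue 3; queue=[1,2,6]; order=3
step 2: dequeue 1; queue=[2,6,0]; order=3,1
step 3: dequeue 2; queue=[6,0,4,5,7]; order=3,1,2
step 4: dequeue 6; queue=[0,4,5,7]; order=3,1,2,6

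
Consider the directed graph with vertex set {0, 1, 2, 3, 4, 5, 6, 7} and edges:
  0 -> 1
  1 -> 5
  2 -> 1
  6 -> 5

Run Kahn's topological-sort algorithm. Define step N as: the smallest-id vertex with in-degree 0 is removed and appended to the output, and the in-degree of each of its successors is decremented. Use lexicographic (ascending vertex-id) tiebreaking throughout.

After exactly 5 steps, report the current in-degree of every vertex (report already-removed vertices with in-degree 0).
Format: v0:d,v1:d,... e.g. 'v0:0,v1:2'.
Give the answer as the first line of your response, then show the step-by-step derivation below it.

v0:0,v1:0,v2:0,v3:0,v4:0,v5:1,v6:0,v7:0

step 1: output 0; order=[0]; indeg=(0,1,0,0,0,2,0,0)
step 2: output 2; order=[0,2]; indeg=(0,0,0,0,0,2,0,0)
step 3: output 1; order=[0,2,1]; indeg=(0,0,0,0,0,1,0,0)
step 4: output 3; order=[0,2,1,3]; indeg=(0,0,0,0,0,1,0,0)
step 5: output 4; order=[0,2,1,3,4]; indeg=(0,0,0,0,0,1,0,0)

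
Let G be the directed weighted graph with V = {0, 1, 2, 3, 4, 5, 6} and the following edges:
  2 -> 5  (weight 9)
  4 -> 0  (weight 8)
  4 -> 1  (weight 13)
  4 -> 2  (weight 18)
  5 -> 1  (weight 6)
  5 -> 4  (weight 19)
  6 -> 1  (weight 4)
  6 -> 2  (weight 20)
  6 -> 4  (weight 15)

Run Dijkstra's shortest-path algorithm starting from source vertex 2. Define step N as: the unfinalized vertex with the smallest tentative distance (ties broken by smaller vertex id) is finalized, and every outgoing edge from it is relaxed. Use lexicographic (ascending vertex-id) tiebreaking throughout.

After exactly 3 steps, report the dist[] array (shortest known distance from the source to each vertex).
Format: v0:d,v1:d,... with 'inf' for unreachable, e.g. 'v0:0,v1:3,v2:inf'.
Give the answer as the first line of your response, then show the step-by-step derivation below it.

v0:inf,v1:15,v2:0,v3:inf,v4:28,v5:9,v6:inf

step 1: dist = v0:inf,v1:inf,v2:0,v3:inf,v4:inf,v5:9,v6:inf
step 2: dist = v0:inf,v1:15,v2:0,v3:inf,v4:28,v5:9,v6:inf
step 3: dist = v0:inf,v1:15,v2:0,v3:inf,v4:28,v5:9,v6:inf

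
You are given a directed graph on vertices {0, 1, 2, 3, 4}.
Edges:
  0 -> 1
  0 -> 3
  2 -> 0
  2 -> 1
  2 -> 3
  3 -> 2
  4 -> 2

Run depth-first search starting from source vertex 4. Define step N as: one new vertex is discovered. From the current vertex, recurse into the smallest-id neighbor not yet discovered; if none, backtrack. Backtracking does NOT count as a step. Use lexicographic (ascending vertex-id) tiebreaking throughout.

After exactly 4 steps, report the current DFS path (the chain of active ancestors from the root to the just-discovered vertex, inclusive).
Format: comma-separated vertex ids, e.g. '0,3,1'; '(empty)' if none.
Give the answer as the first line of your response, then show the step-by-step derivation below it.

4,2,0,1

step 1: discover 4; path=4; order=4
step 2: discover 2; path=4>2; order=4,2
step 3: discover 0; path=4>2>0; order=4,2,0
step 4: discover 1; path=4>2>0>1; order=4,2,0,1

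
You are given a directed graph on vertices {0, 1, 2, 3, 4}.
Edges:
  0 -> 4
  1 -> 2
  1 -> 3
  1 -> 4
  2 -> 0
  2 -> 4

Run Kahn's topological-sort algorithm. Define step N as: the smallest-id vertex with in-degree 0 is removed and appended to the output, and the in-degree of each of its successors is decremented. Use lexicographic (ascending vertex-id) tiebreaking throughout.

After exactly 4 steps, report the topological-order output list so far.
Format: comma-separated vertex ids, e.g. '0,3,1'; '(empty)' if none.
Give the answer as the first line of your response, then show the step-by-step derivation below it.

1,2,0,3

step 1: output 1; order=[1]; indeg=(1,0,0,0,2)
step 2: output 2; order=[1,2]; indeg=(0,0,0,0,1)
step 3: output 0; order=[1,2,0]; indeg=(0,0,0,0,0)
step 4: output 3; order=[1,2,0,3]; indeg=(0,0,0,0,0)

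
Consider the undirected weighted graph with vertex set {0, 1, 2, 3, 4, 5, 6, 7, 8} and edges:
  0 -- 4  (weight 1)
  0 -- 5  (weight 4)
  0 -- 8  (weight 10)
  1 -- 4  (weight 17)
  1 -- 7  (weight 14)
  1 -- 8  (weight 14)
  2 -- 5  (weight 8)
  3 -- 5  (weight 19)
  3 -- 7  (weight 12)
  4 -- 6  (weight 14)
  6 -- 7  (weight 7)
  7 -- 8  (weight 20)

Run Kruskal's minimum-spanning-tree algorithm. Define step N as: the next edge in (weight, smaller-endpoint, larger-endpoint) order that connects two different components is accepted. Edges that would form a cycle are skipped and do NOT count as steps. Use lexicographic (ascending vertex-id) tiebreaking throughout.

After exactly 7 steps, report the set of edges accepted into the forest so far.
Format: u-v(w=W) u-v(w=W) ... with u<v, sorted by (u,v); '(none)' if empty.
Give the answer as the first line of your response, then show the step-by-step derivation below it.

0-4(w=1) 0-5(w=4) 0-8(w=10) 1-7(w=14) 2-5(w=8) 3-7(w=12) 6-7(w=7)

step 1: add edge 0-4 (w=1); MST = {0-4(w=1)}
step 2: add edge 0-5 (w=4); MST = {0-4(w=1) 0-5(w=4)}
step 3: add edge 6-7 (w=7); MST = {0-4(w=1) 0-5(w=4) 6-7(w=7)}
step 4: add edge 2-5 (w=8); MST = {0-4(w=1) 0-5(w=4) 2-5(w=8) 6-7(w=7)}
step 5: add edge 0-8 (w=10); MST = {0-4(w=1) 0-5(w=4) 0-8(w=10) 2-5(w=8) 6-7(w=7)}
step 6: add edge 3-7 (w=12); MST = {0-4(w=1) 0-5(w=4) 0-8(w=10) 2-5(w=8) 3-7(w=12) 6-7(w=7)}
step 7: add edge 1-7 (w=14); MST = {0-4(w=1) 0-5(w=4) 0-8(w=10) 1-7(w=14) 2-5(w=8) 3-7(w=12) 6-7(w=7)}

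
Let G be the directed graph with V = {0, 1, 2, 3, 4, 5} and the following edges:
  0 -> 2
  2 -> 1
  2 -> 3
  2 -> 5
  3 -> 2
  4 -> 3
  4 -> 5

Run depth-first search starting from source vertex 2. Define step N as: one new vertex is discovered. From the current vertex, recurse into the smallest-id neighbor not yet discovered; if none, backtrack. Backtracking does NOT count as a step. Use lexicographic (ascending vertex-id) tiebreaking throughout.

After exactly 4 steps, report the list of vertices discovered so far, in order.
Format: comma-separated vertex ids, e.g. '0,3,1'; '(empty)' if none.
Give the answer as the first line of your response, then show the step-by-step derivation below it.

2,1,3,5

step 1: discover 2; path=2; order=2
step 2: discover 1; path=2>1; order=2,1
step 3: discover 3; path=2>3; order=2,1,3
step 4: discover 5; path=2>5; order=2,1,3,5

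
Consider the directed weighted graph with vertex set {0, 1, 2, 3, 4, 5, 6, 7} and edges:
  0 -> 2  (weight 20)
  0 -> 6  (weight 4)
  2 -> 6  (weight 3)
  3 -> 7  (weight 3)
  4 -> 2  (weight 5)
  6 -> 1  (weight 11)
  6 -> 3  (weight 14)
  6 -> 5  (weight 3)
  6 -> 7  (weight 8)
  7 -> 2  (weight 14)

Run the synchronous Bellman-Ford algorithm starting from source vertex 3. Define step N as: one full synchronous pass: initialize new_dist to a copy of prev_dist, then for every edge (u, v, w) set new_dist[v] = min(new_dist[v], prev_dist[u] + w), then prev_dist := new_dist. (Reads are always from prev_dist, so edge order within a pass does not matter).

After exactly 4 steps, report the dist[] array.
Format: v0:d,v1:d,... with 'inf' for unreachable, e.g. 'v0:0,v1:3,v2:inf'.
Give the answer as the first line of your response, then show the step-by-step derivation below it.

v0:inf,v1:31,v2:17,v3:0,v4:inf,v5:23,v6:20,v7:3

step 1: dist = v0:inf,v1:inf,v2:inf,v3:0,v4:inf,v5:inf,v6:inf,v7:3
step 2: dist = v0:inf,v1:inf,v2:17,v3:0,v4:inf,v5:inf,v6:inf,v7:3
step 3: dist = v0:inf,v1:inf,v2:17,v3:0,v4:inf,v5:inf,v6:20,v7:3
step 4: dist = v0:inf,v1:31,v2:17,v3:0,v4:inf,v5:23,v6:20,v7:3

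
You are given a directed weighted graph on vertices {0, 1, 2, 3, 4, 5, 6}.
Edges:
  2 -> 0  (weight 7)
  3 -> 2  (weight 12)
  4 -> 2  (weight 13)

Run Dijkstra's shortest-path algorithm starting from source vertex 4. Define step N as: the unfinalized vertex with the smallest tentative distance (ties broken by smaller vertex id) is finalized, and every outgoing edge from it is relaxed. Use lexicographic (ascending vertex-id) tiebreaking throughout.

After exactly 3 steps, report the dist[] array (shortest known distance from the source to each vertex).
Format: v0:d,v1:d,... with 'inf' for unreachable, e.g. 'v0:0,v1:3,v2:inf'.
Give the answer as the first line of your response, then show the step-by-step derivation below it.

v0:20,v1:inf,v2:13,v3:inf,v4:0,v5:inf,v6:inf

step 1: dist = v0:inf,v1:inf,v2:13,v3:inf,v4:0,v5:inf,v6:inf
step 2: dist = v0:20,v1:inf,v2:13,v3:inf,v4:0,v5:inf,v6:inf
step 3: dist = v0:20,v1:inf,v2:13,v3:inf,v4:0,v5:inf,v6:inf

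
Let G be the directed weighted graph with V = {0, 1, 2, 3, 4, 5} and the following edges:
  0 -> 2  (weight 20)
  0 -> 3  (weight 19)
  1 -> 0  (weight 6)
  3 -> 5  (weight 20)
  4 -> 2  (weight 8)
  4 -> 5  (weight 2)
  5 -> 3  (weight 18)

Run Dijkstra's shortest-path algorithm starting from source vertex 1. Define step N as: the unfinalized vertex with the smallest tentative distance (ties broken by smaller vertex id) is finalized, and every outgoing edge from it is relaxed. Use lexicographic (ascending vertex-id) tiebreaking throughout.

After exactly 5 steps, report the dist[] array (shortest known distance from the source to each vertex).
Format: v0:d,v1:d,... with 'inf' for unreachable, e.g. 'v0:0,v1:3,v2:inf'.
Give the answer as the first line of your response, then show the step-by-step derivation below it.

v0:6,v1:0,v2:26,v3:25,v4:inf,v5:45

step 1: dist = v0:6,v1:0,v2:inf,v3:inf,v4:inf,v5:inf
step 2: dist = v0:6,v1:0,v2:26,v3:25,v4:inf,v5:inf
step 3: dist = v0:6,v1:0,v2:26,v3:25,v4:inf,v5:45
step 4: dist = v0:6,v1:0,v2:26,v3:25,v4:inf,v5:45
step 5: dist = v0:6,v1:0,v2:26,v3:25,v4:inf,v5:45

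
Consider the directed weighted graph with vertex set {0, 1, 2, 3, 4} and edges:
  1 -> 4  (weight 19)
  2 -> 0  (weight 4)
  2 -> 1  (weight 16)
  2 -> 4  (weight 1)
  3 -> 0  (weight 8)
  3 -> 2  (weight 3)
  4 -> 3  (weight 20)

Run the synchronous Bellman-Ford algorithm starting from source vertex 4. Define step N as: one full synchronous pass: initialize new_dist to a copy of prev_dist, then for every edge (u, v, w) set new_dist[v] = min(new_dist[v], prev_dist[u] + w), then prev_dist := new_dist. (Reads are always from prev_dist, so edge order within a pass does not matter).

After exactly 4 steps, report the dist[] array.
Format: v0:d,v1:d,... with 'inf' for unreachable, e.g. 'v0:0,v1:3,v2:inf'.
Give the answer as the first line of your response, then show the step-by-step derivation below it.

v0:27,v1:39,v2:23,v3:20,v4:0

step 1: dist = v0:inf,v1:inf,v2:inf,v3:20,v4:0
step 2: dist = v0:28,v1:inf,v2:23,v3:20,v4:0
step 3: dist = v0:27,v1:39,v2:23,v3:20,v4:0
step 4: dist = v0:27,v1:39,v2:23,v3:20,v4:0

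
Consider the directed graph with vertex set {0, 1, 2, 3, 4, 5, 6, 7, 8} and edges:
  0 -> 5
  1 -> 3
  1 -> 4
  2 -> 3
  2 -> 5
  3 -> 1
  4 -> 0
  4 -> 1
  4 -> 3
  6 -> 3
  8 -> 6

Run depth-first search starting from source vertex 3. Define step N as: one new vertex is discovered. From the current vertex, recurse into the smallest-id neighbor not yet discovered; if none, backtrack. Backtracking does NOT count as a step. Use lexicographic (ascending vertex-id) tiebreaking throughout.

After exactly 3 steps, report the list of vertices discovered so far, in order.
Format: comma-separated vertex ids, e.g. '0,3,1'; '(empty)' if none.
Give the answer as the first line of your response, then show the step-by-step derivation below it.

3,1,4

step 1: discover 3; path=3; order=3
step 2: discover 1; path=3>1; order=3,1
step 3: discover 4; path=3>1>4; order=3,1,4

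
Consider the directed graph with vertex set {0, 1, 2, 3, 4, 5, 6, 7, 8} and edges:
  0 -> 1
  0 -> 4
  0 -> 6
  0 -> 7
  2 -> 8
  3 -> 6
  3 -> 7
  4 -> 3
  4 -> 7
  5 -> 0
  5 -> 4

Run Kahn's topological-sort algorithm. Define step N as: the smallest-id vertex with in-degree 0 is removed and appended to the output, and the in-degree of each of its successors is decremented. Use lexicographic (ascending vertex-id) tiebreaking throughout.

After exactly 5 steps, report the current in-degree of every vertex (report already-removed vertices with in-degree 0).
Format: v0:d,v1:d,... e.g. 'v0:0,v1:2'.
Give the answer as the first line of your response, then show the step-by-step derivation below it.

v0:0,v1:0,v2:0,v3:0,v4:0,v5:0,v6:1,v7:1,v8:0

step 1: output 2; order=[2]; indeg=(1,1,0,1,2,0,2,3,0)
step 2: output 5; order=[2,5]; indeg=(0,1,0,1,1,0,2,3,0)
step 3: output 0; order=[2,5,0]; indeg=(0,0,0,1,0,0,1,2,0)
step 4: output 1; order=[2,5,0,1]; indeg=(0,0,0,1,0,0,1,2,0)
step 5: output 4; order=[2,5,0,1,4]; indeg=(0,0,0,0,0,0,1,1,0)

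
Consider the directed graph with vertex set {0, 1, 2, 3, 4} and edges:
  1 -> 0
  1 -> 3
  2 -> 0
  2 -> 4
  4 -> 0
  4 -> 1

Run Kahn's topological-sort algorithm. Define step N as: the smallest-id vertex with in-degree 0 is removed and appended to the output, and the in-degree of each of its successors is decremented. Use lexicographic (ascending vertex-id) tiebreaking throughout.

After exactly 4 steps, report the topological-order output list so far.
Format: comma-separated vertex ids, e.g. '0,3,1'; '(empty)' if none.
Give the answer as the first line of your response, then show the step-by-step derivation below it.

2,4,1,0

step 1: output 2; order=[2]; indeg=(2,1,0,1,0)
step 2: output 4; order=[2,4]; indeg=(1,0,0,1,0)
step 3: output 1; order=[2,4,1]; indeg=(0,0,0,0,0)
step 4: output 0; order=[2,4,1,0]; indeg=(0,0,0,0,0)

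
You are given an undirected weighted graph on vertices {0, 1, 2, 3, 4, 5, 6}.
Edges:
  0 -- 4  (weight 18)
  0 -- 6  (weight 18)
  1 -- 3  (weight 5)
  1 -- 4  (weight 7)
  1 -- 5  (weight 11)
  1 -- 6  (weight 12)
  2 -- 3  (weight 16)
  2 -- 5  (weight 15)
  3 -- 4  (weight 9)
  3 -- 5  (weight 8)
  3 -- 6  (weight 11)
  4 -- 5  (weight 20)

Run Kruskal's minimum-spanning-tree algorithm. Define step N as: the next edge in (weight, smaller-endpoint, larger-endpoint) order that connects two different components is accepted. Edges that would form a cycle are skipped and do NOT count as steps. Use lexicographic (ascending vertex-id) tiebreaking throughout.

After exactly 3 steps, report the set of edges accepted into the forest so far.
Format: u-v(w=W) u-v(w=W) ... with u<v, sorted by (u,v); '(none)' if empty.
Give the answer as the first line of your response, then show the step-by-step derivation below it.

1-3(w=5) 1-4(w=7) 3-5(w=8)

step 1: add edge 1-3 (w=5); MST = {1-3(w=5)}
step 2: add edge 1-4 (w=7); MST = {1-3(w=5) 1-4(w=7)}
step 3: add edge 3-5 (w=8); MST = {1-3(w=5) 1-4(w=7) 3-5(w=8)}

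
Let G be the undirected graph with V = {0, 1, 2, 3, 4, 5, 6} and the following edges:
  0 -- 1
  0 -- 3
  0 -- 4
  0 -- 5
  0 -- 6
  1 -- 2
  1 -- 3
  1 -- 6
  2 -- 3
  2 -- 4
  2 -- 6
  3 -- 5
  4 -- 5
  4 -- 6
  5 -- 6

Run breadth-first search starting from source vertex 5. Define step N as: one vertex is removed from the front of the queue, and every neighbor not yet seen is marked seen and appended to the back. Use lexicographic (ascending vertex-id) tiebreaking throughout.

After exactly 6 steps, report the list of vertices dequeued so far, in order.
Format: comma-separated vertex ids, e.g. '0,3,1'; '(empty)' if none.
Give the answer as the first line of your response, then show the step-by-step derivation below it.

5,0,3,4,6,1

step 1: dequeue 5; queue=[0,3,4,6]; order=5
step 2: dequeue 0; queue=[3,4,6,1]; order=5,0
step 3: dequeue 3; queue=[4,6,1,2]; order=5,0,3
step 4: dequeue 4; queue=[6,1,2]; order=5,0,3,4
step 5: dequeue 6; queue=[1,2]; order=5,0,3,4,6
step 6: dequeue 1; queue=[2]; order=5,0,3,4,6,1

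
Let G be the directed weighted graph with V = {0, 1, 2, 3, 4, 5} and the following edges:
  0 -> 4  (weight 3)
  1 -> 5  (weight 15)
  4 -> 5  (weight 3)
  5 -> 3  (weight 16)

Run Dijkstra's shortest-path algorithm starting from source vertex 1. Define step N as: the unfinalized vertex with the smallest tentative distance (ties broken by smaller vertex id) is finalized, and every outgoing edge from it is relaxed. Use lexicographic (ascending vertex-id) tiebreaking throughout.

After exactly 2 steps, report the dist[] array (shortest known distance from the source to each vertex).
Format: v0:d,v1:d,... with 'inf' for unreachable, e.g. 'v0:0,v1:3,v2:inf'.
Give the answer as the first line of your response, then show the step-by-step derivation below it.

v0:inf,v1:0,v2:inf,v3:31,v4:inf,v5:15

step 1: dist = v0:inf,v1:0,v2:inf,v3:inf,v4:inf,v5:15
step 2: dist = v0:inf,v1:0,v2:inf,v3:31,v4:inf,v5:15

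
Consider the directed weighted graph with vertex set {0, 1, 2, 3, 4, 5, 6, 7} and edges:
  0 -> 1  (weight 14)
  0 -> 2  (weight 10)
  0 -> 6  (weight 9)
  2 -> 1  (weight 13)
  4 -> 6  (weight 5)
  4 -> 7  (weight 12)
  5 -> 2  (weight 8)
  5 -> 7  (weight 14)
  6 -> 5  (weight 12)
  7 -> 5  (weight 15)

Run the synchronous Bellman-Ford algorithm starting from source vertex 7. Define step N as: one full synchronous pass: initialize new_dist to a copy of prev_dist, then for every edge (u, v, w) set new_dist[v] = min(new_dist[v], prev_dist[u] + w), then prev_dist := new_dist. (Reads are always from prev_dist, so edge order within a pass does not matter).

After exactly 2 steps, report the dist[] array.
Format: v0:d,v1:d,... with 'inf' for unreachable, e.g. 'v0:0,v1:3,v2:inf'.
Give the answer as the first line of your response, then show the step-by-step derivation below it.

v0:inf,v1:inf,v2:23,v3:inf,v4:inf,v5:15,v6:inf,v7:0

step 1: dist = v0:inf,v1:inf,v2:inf,v3:inf,v4:inf,v5:15,v6:inf,v7:0
step 2: dist = v0:inf,v1:inf,v2:23,v3:inf,v4:inf,v5:15,v6:inf,v7:0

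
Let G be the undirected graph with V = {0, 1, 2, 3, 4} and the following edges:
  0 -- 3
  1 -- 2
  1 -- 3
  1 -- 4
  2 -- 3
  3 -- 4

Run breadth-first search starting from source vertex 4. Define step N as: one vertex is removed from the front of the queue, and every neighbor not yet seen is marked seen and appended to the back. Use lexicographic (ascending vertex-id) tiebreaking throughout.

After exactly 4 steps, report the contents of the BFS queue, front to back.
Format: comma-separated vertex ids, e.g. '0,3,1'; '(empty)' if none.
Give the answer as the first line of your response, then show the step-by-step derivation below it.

0

step 1: dequeue 4; queue=[1,3]; order=4
step 2: dequeue 1; queue=[3,2]; order=4,1
step 3: dequeue 3; queue=[2,0]; order=4,1,3
step 4: dequeue 2; queue=[0]; order=4,1,3,2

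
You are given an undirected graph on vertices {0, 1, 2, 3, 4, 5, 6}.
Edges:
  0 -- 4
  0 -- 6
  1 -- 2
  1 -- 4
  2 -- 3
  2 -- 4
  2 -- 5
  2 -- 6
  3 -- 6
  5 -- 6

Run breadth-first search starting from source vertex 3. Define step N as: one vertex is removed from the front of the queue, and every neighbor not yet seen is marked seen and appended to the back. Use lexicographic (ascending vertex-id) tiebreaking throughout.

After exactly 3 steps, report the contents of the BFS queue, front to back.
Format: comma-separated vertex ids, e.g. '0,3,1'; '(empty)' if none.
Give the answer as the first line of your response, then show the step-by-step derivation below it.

1,4,5,0

step 1: dequeue 3; queue=[2,6]; order=3
step 2: dequeue 2; queue=[6,1,4,5]; order=3,2
step 3: dequeue 6; queue=[1,4,5,0]; order=3,2,6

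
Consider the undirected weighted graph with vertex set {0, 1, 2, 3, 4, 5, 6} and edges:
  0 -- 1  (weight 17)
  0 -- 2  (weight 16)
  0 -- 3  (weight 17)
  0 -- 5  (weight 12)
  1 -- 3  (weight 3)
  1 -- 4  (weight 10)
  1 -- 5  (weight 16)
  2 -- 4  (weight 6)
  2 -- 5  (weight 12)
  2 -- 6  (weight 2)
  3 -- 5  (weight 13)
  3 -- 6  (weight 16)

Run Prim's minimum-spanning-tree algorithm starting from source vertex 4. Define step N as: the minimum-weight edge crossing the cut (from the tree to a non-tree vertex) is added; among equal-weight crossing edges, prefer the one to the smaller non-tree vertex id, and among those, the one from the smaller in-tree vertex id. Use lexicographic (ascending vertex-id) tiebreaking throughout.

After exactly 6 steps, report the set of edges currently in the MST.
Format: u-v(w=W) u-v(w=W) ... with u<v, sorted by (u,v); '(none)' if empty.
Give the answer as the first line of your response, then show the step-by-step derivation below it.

0-5(w=12) 1-3(w=3) 1-4(w=10) 2-4(w=6) 2-5(w=12) 2-6(w=2)

step 1: add edge 2-4 (w=6); MST = {2-4(w=6)}
step 2: add edge 2-6 (w=2); MST = {2-4(w=6) 2-6(w=2)}
step 3: add edge 1-4 (w=10); MST = {1-4(w=10) 2-4(w=6) 2-6(w=2)}
step 4: add edge 1-3 (w=3); MST = {1-3(w=3) 1-4(w=10) 2-4(w=6) 2-6(w=2)}
step 5: add edge 2-5 (w=12); MST = {1-3(w=3) 1-4(w=10) 2-4(w=6) 2-5(w=12) 2-6(w=2)}
step 6: add edge 0-5 (w=12); MST = {0-5(w=12) 1-3(w=3) 1-4(w=10) 2-4(w=6) 2-5(w=12) 2-6(w=2)}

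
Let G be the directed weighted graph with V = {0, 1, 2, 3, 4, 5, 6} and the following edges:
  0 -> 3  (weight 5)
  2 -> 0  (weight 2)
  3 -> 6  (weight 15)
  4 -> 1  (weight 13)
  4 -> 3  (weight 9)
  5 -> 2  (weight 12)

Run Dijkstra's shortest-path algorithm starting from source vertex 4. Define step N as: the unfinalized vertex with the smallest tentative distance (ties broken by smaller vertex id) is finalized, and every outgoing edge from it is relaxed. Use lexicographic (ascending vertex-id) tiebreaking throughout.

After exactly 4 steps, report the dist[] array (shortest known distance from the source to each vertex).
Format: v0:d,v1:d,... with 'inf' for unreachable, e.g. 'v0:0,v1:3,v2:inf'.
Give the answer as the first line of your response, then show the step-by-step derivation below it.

v0:inf,v1:13,v2:inf,v3:9,v4:0,v5:inf,v6:24

step 1: dist = v0:inf,v1:13,v2:inf,v3:9,v4:0,v5:inf,v6:inf
step 2: dist = v0:inf,v1:13,v2:inf,v3:9,v4:0,v5:inf,v6:24
step 3: dist = v0:inf,v1:13,v2:inf,v3:9,v4:0,v5:inf,v6:24
step 4: dist = v0:inf,v1:13,v2:inf,v3:9,v4:0,v5:inf,v6:24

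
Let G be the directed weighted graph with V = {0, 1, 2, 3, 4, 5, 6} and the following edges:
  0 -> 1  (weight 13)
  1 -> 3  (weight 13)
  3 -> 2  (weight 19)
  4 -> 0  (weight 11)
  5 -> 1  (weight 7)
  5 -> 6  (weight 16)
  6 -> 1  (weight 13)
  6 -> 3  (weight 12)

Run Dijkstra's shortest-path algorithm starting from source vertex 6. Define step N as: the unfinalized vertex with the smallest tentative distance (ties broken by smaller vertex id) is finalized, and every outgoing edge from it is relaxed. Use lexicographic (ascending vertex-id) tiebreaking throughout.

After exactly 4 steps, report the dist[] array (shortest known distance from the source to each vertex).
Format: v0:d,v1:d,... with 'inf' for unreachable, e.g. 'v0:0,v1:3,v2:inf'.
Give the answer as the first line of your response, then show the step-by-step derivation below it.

v0:inf,v1:13,v2:31,v3:12,v4:inf,v5:inf,v6:0

step 1: dist = v0:inf,v1:13,v2:inf,v3:12,v4:inf,v5:inf,v6:0
step 2: dist = v0:inf,v1:13,v2:31,v3:12,v4:inf,v5:inf,v6:0
step 3: dist = v0:inf,v1:13,v2:31,v3:12,v4:inf,v5:inf,v6:0
step 4: dist = v0:inf,v1:13,v2:31,v3:12,v4:inf,v5:inf,v6:0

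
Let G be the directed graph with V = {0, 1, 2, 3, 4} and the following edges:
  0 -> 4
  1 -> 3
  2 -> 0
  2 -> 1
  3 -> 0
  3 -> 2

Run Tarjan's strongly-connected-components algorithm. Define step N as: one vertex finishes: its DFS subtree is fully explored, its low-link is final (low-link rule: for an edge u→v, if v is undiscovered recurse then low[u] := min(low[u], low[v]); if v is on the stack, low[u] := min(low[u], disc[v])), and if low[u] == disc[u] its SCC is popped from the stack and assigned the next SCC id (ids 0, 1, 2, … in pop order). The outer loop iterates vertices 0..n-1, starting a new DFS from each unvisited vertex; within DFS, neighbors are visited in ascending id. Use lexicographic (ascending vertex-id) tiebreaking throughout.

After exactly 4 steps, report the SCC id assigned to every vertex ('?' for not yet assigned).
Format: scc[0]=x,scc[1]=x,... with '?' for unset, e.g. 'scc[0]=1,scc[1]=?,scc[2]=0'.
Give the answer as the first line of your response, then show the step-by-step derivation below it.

scc[0]=1,scc[1]=?,scc[2]=?,scc[3]=?,scc[4]=0

step 1: low=(low[0]=0,low[1]=?,low[2]=?,low[3]=?,low[4]=1); scc=(scc[0]=?,scc[1]=?,scc[2]=?,scc[3]=?,scc[4]=0)
step 2: low=(low[0]=0,low[1]=?,low[2]=?,low[3]=?,low[4]=1); scc=(scc[0]=1,scc[1]=?,scc[2]=?,scc[3]=?,scc[4]=0)
step 3: low=(low[0]=0,low[1]=2,low[2]=2,low[3]=3,low[4]=1); scc=(scc[0]=1,scc[1]=?,scc[2]=?,scc[3]=?,scc[4]=0)
step 4: low=(low[0]=0,low[1]=2,low[2]=2,low[3]=2,low[4]=1); scc=(scc[0]=1,scc[1]=?,scc[2]=?,scc[3]=?,scc[4]=0)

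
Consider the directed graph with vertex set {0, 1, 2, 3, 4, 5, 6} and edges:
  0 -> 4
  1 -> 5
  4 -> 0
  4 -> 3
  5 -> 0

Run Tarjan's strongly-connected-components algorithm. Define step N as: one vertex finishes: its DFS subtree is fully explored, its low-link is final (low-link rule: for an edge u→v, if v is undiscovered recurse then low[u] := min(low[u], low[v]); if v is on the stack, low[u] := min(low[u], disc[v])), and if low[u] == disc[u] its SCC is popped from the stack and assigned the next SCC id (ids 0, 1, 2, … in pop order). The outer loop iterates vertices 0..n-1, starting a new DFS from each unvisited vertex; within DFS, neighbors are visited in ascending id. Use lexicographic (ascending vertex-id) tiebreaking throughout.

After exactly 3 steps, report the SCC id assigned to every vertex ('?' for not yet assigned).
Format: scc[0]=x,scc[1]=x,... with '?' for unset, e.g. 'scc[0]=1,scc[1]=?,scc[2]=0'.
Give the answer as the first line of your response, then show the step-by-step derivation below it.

scc[0]=1,scc[1]=?,scc[2]=?,scc[3]=0,scc[4]=1,scc[5]=?,scc[6]=?

step 1: low=(low[0]=0,low[1]=?,low[2]=?,low[3]=2,low[4]=0,low[5]=?,low[6]=?); scc=(scc[0]=?,scc[1]=?,scc[2]=?,scc[3]=0,scc[4]=?,scc[5]=?,scc[6]=?)
step 2: low=(low[0]=0,low[1]=?,low[2]=?,low[3]=2,low[4]=0,low[5]=?,low[6]=?); scc=(scc[0]=?,scc[1]=?,scc[2]=?,scc[3]=0,scc[4]=?,scc[5]=?,scc[6]=?)
step 3: low=(low[0]=0,low[1]=?,low[2]=?,low[3]=2,low[4]=0,low[5]=?,low[6]=?); scc=(scc[0]=1,scc[1]=?,scc[2]=?,scc[3]=0,scc[4]=1,scc[5]=?,scc[6]=?)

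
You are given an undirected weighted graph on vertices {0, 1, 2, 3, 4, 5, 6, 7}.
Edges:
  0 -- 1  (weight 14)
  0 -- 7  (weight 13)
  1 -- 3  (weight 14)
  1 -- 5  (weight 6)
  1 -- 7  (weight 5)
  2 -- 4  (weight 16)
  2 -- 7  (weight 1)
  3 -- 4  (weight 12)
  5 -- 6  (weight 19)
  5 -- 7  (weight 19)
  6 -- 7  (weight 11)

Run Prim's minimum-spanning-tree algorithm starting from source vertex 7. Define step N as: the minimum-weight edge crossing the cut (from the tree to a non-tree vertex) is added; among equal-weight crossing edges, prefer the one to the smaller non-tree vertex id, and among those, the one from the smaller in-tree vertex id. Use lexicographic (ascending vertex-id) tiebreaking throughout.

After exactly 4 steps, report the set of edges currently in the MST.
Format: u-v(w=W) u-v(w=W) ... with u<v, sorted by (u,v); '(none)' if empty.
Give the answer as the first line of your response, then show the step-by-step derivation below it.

1-5(w=6) 1-7(w=5) 2-7(w=1) 6-7(w=11)

step 1: add edge 2-7 (w=1); MST = {2-7(w=1)}
step 2: add edge 1-7 (w=5); MST = {1-7(w=5) 2-7(w=1)}
step 3: add edge 1-5 (w=6); MST = {1-5(w=6) 1-7(w=5) 2-7(w=1)}
step 4: add edge 6-7 (w=11); MST = {1-5(w=6) 1-7(w=5) 2-7(w=1) 6-7(w=11)}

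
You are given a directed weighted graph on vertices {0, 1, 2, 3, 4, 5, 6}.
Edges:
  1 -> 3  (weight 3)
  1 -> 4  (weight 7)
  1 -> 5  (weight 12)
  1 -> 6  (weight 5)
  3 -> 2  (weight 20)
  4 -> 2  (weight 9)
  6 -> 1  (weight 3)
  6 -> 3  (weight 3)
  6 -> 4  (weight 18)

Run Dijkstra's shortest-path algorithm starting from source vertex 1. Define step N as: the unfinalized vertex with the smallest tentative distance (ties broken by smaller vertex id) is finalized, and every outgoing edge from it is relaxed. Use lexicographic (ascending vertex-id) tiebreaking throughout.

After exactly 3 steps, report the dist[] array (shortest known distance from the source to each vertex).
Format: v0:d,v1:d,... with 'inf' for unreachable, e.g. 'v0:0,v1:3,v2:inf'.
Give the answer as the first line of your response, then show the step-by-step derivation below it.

v0:inf,v1:0,v2:23,v3:3,v4:7,v5:12,v6:5

step 1: dist = v0:inf,v1:0,v2:inf,v3:3,v4:7,v5:12,v6:5
step 2: dist = v0:inf,v1:0,v2:23,v3:3,v4:7,v5:12,v6:5
step 3: dist = v0:inf,v1:0,v2:23,v3:3,v4:7,v5:12,v6:5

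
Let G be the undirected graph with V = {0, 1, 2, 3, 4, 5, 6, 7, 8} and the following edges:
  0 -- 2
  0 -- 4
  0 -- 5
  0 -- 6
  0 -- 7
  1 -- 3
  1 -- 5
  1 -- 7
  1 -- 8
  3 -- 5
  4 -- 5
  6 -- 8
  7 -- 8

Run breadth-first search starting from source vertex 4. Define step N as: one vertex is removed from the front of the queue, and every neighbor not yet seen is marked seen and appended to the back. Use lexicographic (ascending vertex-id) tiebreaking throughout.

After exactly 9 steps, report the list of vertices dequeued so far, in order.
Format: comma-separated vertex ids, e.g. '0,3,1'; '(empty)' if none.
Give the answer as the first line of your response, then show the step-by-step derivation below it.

4,0,5,2,6,7,1,3,8

step 1: dequeue 4; queue=[0,5]; order=4
step 2: dequeue 0; queue=[5,2,6,7]; order=4,0
step 3: dequeue 5; queue=[2,6,7,1,3]; order=4,0,5
step 4: dequeue 2; queue=[6,7,1,3]; order=4,0,5,2
step 5: dequeue 6; queue=[7,1,3,8]; order=4,0,5,2,6
step 6: dequeue 7; queue=[1,3,8]; order=4,0,5,2,6,7
step 7: dequeue 1; queue=[3,8]; order=4,0,5,2,6,7,1
step 8: dequeue 3; queue=[8]; order=4,0,5,2,6,7,1,3
step 9: dequeue 8; queue=[(empty)]; order=4,0,5,2,6,7,1,3,8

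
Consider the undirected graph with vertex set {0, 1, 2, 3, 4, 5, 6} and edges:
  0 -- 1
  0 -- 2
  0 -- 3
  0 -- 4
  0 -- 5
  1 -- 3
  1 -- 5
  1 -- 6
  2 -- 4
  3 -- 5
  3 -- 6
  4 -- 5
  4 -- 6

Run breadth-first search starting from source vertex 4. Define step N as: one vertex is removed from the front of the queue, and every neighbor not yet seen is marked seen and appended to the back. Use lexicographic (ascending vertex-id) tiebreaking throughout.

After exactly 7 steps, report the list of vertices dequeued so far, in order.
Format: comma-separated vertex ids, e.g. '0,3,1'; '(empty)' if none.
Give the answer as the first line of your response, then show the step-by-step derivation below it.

4,0,2,5,6,1,3

step 1: dequeue 4; queue=[0,2,5,6]; order=4
step 2: dequeue 0; queue=[2,5,6,1,3]; order=4,0
step 3: dequeue 2; queue=[5,6,1,3]; order=4,0,2
step 4: dequeue 5; queue=[6,1,3]; order=4,0,2,5
step 5: dequeue 6; queue=[1,3]; order=4,0,2,5,6
step 6: dequeue 1; queue=[3]; order=4,0,2,5,6,1
step 7: dequeue 3; queue=[(empty)]; order=4,0,2,5,6,1,3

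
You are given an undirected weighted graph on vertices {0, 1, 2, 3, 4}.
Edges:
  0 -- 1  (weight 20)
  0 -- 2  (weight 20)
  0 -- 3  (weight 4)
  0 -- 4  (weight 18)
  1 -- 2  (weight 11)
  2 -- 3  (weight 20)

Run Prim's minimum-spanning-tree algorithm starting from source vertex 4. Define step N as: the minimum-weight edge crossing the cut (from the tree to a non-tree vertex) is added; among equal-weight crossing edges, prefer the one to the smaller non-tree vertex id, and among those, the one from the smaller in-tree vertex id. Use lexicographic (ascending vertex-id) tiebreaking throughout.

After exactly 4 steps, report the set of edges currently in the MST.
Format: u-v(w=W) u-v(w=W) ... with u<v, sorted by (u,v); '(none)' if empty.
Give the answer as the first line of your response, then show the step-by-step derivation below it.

0-1(w=20) 0-3(w=4) 0-4(w=18) 1-2(w=11)

step 1: add edge 0-4 (w=18); MST = {0-4(w=18)}
step 2: add edge 0-3 (w=4); MST = {0-3(w=4) 0-4(w=18)}
step 3: add edge 0-1 (w=20); MST = {0-1(w=20) 0-3(w=4) 0-4(w=18)}
step 4: add edge 1-2 (w=11); MST = {0-1(w=20) 0-3(w=4) 0-4(w=18) 1-2(w=11)}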